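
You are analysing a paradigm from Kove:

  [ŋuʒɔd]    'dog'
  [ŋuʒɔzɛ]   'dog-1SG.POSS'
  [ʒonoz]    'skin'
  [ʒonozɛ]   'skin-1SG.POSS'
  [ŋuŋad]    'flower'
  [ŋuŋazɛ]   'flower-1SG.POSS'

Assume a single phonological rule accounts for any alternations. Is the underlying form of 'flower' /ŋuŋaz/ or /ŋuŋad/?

/ŋuŋad/

The root 'flower' surfaces as [ŋuŋad] and [ŋuŋazɛ], with a stem-final [d] ~ [z] alternation.
The stem 'skin' ([ʒonoz], [ʒonozɛ]) shows [z] unchanged in both environments, so [z] cannot be basic with [d] derived in isolation.
The alternation reflects intervocalic spirantization: voiced stops become fricatives between vowels. /d/ is underlying.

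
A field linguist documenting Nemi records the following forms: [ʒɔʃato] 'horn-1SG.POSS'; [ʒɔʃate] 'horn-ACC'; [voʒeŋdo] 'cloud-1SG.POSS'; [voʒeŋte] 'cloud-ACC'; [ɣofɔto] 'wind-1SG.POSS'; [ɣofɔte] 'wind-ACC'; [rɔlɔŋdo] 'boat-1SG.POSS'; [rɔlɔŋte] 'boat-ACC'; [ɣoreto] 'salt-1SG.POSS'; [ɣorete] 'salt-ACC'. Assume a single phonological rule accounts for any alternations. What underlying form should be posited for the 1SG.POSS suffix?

/-do/

The 1SG.POSS suffix surfaces as [-do] and [-to], depending on the final segment of the stem.
The ACC suffix, which begins with [t], is invariant after every stem; so [t] is not altered by any rule here.
So the underlying form is /-do/, and voiced stops become voiceless after a vowel.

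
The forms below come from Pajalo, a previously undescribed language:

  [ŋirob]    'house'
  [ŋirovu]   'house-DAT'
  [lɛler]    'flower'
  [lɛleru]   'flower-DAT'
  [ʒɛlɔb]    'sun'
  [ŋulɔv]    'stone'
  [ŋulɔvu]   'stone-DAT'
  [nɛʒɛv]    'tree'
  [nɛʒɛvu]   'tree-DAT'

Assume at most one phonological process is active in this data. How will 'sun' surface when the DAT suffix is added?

The stem for 'house' ends in [b] in [ŋirob] but [v] in [ŋirovu].
But 'stone' keeps [v] in both environments ([ŋulɔv], [ŋulɔvu]), so there is no rule changing /v/ to [b] in isolation.
Therefore /b/ is basic and [v] is derived by intervocalic spirantization (voiced stops become fricatives between vowels).
The one attested form of 'sun', [ʒɛlɔb], shows underlying /ʒɛlɔb/. Applying the same rule between vowels gives [ʒɛlɔvu].

[ʒɛlɔvu]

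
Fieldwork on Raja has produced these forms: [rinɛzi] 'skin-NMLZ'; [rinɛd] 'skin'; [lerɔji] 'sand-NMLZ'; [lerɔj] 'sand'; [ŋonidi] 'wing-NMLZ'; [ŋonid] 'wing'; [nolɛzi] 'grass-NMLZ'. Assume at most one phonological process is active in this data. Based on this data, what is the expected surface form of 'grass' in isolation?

'skin' shows [z] ~ [d] at the end of the stem ([rinɛzi] vs [rinɛd]).
But 'wing' keeps [d] in both environments ([ŋonidi], [ŋonid]), so there is no rule changing /d/ to [z] before the NMLZ suffix.
So /z/ is underlying, and a rule of word-final hardening — voiced fricatives become stops word-finally — gives [d].
From [nolɛzi] the stem 'grass' is /nolɛz/; word-finally this yields [nolɛd].

[nolɛd]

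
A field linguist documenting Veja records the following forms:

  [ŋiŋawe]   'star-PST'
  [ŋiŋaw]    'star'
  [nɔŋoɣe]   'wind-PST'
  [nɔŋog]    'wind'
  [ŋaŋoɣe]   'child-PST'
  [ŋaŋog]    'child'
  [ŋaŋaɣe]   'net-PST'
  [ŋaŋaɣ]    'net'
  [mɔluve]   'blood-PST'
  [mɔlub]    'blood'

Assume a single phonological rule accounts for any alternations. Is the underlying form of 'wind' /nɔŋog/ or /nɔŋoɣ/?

In [nɔŋoɣe] and [nɔŋog] the final segment of 'wind' alternates: [ɣ] ~ [g].
If /ɣ/ were underlying and a rule turned it into [g] in isolation, 'net' would also alternate; but it has [ɣ] in both [ŋaŋaɣe] and [ŋaŋaɣ].
The alternation reflects intervocalic spirantization: voiced stops become fricatives between vowels. /g/ is underlying.

/nɔŋog/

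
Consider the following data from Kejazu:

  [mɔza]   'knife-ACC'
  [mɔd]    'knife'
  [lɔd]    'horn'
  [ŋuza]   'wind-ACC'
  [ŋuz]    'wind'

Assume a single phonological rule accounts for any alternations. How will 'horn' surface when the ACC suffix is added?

'knife' shows [z] ~ [d] at the end of the stem ([mɔza] vs [mɔd]).
Compare 'wind', with invariant [z] in [ŋuza] and [ŋuz]: an analysis with underlying /z/ and a rule producing [d] in isolation would wrongly predict alternation here too.
Therefore /d/ is basic and [z] is derived by intervocalic spirantization (voiced stops become fricatives between vowels).
From [lɔd] the stem 'horn' is /lɔd/; between vowels this yields [lɔza].

[lɔza]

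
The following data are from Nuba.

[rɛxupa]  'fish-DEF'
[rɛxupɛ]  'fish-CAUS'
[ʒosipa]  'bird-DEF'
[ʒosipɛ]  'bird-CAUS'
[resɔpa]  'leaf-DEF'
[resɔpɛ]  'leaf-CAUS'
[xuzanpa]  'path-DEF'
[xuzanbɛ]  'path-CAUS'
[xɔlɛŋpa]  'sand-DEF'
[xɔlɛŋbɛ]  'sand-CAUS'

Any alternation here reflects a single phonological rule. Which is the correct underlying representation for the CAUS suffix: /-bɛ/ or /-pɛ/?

The CAUS suffix surfaces as [-bɛ] and [-pɛ], depending on the final segment of the stem.
By contrast the DEF suffix keeps its initial [p] throughout — that segment must be underlying.
The CAUS suffix is therefore /-bɛ/ underlyingly, with post-vocalic devoicing: voiced stops become voiceless after a vowel.

/-bɛ/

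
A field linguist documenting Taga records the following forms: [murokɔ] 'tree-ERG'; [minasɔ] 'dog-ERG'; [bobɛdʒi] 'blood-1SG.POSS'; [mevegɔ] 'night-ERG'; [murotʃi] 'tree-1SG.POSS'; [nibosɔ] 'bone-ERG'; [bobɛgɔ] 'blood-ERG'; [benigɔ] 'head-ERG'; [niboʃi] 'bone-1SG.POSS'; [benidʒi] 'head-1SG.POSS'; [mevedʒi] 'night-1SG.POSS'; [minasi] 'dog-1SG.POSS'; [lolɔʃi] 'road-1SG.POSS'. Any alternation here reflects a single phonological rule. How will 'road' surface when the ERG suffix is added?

[lolɔsɔ]

In [nibosɔ] and [niboʃi] the final segment of 'bone' alternates: [s] ~ [ʃ].
But 'dog' keeps [s] in both environments ([minasɔ], [minasi]), so there is no rule changing /s/ to [ʃ] before the 1SG.POSS suffix.
Therefore /ʃ/ is basic and [s] is derived by depalatalization (palato-alveolar /tʃ/, /dʒ/ and /ʃ/ become [k], [g] and [s] when no front vowel follows).
The one attested form of 'road', [lolɔʃi], shows underlying /lolɔʃ/. Applying the same rule when no front vowel follows gives [lolɔsɔ].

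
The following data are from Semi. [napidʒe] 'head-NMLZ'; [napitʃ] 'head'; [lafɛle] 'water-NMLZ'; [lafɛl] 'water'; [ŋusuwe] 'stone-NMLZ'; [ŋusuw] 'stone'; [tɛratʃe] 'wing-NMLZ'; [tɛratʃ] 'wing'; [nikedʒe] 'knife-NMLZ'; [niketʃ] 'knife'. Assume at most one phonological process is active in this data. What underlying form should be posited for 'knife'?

/nikedʒ/

The stem for 'knife' ends in [dʒ] in [nikedʒe] but [tʃ] in [niketʃ].
But 'wing' keeps [tʃ] in both environments ([tɛratʃe], [tɛratʃ]), so there is no rule changing /tʃ/ to [dʒ] before the NMLZ suffix.
So /dʒ/ is underlying, and a rule of word-final obstruent devoicing — voiced obstruents become voiceless word-finally — gives [tʃ].
Hence 'knife' is /nikedʒ/ underlyingly.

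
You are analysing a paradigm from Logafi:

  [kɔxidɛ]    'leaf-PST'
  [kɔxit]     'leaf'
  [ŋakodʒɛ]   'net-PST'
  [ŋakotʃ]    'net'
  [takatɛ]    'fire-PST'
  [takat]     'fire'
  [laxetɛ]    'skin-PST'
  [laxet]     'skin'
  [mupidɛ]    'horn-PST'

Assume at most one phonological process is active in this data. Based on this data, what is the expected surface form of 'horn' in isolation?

The root 'leaf' surfaces as [kɔxidɛ] and [kɔxit], with a stem-final [d] ~ [t] alternation.
The stem 'fire' ([takatɛ], [takat]) shows [t] unchanged in both environments, so [t] cannot be basic with [d] derived before the PST suffix.
The alternation reflects word-final obstruent devoicing: voiced obstruents become voiceless word-finally. /d/ is underlying.
The one attested form of 'horn', [mupidɛ], shows underlying /mupid/. Applying the same rule word-finally gives [mupit].

[mupit]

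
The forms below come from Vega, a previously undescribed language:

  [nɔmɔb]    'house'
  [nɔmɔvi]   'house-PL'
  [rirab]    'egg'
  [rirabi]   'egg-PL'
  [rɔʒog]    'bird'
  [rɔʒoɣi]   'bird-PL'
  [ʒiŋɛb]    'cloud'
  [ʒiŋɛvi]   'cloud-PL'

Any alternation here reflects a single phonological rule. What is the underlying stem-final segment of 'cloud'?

/v/

In [ʒiŋɛb] and [ʒiŋɛvi] the final segment of 'cloud' alternates: [b] ~ [v].
But 'egg' keeps [b] in both environments ([rirab], [rirabi]), so there is no rule changing /b/ to [v] before the PL suffix.
Therefore /v/ is basic and [b] is derived by word-final hardening (voiced fricatives become stops word-finally).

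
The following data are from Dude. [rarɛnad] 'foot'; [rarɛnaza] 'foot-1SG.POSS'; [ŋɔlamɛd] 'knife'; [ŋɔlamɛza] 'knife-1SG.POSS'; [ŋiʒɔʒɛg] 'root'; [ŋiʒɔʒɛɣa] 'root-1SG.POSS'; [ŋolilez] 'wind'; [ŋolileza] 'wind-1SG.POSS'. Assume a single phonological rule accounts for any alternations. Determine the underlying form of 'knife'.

'knife' shows [d] ~ [z] at the end of the stem ([ŋɔlamɛd] vs [ŋɔlamɛza]).
But 'wind' keeps [z] in both environments ([ŋolilez], [ŋolileza]), so there is no rule changing /z/ to [d] in isolation.
The alternation reflects intervocalic spirantization: voiced stops become fricatives between vowels. /d/ is underlying.
So 'knife' = /ŋɔlamɛd/.

/ŋɔlamɛd/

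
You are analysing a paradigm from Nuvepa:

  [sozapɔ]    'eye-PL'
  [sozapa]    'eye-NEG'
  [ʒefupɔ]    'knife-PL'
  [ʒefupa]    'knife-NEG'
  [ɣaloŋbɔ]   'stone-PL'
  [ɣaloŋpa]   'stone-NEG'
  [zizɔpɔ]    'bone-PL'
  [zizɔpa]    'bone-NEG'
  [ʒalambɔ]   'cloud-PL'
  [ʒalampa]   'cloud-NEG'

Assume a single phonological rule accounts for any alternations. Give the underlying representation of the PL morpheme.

/-bɔ/

The PL morpheme has two allomorphs, [-bɔ] and [-pɔ].
By contrast the NEG suffix keeps its initial [p] throughout — that segment must be underlying.
So the underlying form is /-bɔ/, and voiced stops become voiceless after a vowel.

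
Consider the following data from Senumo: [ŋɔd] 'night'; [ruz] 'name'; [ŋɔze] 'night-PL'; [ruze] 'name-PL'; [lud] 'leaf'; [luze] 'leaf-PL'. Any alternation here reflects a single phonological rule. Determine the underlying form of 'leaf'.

/lud/

The root 'leaf' surfaces as [lud] and [luze], with a stem-final [d] ~ [z] alternation.
But 'name' keeps [z] in both environments ([ruz], [ruze]), so there is no rule changing /z/ to [d] in isolation.
The alternation reflects intervocalic spirantization: voiced stops become fricatives between vowels. /d/ is underlying.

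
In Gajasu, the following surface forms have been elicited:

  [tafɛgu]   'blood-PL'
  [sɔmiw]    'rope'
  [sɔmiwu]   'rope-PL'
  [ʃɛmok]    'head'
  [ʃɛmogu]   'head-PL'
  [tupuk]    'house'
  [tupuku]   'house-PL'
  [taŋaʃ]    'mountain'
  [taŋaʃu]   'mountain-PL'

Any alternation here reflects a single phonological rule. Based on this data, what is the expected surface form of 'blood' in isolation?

[tafɛk]

'head' shows [k] ~ [g] at the end of the stem ([ʃɛmok] vs [ʃɛmogu]).
But 'house' keeps [k] in both environments ([tupuk], [tupuku]), so there is no rule changing /k/ to [g] before the PL suffix.
The underlying segment must be /g/; voiced obstruents become voiceless word-finally, yielding [k] there.
From [tafɛgu] the stem 'blood' is /tafɛg/; word-finally this yields [tafɛk].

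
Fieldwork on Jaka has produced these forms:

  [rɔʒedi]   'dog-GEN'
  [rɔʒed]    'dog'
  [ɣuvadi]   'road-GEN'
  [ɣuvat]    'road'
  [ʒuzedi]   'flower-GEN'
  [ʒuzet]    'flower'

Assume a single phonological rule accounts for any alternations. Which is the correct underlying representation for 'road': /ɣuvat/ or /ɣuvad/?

/ɣuvat/

The stem for 'road' ends in [d] in [ɣuvadi] but [t] in [ɣuvat].
Compare 'dog', with invariant [d] in [rɔʒedi] and [rɔʒed]: an analysis with underlying /d/ and a rule producing [t] in isolation would wrongly predict alternation here too.
Therefore /t/ is basic and [d] is derived by intervocalic voicing (voiceless stops become voiced between vowels).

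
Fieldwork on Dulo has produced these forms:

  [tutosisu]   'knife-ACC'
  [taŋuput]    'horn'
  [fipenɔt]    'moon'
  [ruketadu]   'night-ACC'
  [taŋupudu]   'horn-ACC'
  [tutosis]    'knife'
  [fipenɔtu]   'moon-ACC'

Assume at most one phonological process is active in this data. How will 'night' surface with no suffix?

'horn' shows [d] ~ [t] at the end of the stem ([taŋupudu] vs [taŋuput]).
But 'moon' keeps [t] in both environments ([fipenɔtu], [fipenɔt]), so there is no rule changing /t/ to [d] before the ACC suffix.
So /d/ is underlying, and a rule of word-final obstruent devoicing — voiced obstruents become voiceless word-finally — gives [t].
The one attested form of 'night', [ruketadu], shows underlying /ruketad/. Applying the same rule word-finally gives [ruketat].

[ruketat]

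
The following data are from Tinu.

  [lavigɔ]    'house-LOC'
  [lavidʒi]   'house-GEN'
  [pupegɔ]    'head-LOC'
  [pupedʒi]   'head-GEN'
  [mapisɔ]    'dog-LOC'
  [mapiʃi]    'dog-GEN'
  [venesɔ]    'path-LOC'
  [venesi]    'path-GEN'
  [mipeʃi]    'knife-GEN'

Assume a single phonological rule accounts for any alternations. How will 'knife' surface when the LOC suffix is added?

[mipesɔ]

'dog' shows [s] ~ [ʃ] at the end of the stem ([mapisɔ] vs [mapiʃi]).
The stem 'path' ([venesɔ], [venesi]) shows [s] unchanged in both environments, so [s] cannot be basic with [ʃ] derived before the GEN suffix.
Therefore /ʃ/ is basic and [s] is derived by depalatalization (palato-alveolar /dʒ/ and /ʃ/ become [g] and [s] when no front vowel follows).
From [mipeʃi] the stem 'knife' is /mipeʃ/; when no front vowel follows this yields [mipesɔ].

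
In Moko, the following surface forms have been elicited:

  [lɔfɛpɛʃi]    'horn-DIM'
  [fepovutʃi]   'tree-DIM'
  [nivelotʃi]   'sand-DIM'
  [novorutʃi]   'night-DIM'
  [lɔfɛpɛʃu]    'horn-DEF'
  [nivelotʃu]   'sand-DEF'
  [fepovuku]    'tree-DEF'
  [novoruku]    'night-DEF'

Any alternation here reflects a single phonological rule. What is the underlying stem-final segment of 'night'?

The stem for 'night' ends in [tʃ] in [novorutʃi] but [k] in [novoruku].
But 'sand' keeps [tʃ] in both environments ([nivelotʃi], [nivelotʃu]), so there is no rule changing /tʃ/ to [k] before the DEF suffix.
The underlying segment must be /k/; /k/ becomes palato-alveolar [tʃ] before a front vowel, yielding [tʃ] there.

/k/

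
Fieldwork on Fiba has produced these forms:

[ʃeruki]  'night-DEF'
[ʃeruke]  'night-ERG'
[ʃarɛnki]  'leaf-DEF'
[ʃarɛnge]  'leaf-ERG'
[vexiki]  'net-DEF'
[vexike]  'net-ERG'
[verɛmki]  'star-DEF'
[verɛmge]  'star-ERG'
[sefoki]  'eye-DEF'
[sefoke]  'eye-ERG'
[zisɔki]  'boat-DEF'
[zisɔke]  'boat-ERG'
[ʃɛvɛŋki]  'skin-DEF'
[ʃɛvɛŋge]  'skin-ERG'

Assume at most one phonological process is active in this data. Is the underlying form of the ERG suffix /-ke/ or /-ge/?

/-ge/

The ERG morpheme has two allomorphs, [-ge] and [-ke].
By contrast the DEF suffix keeps its initial [k] throughout — that segment must be underlying.
So the underlying form is /-ge/, and voiced stops become voiceless after a vowel.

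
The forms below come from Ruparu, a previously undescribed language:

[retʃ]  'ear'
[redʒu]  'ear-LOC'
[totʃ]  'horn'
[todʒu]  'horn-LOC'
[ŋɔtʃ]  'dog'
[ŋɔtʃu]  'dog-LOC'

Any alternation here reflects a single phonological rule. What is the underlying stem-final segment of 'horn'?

The stem for 'horn' ends in [tʃ] in [totʃ] but [dʒ] in [todʒu].
But 'dog' keeps [tʃ] in both environments ([ŋɔtʃ], [ŋɔtʃu]), so there is no rule changing /tʃ/ to [dʒ] before the LOC suffix.
The alternation reflects word-final obstruent devoicing: voiced obstruents become voiceless word-finally. /dʒ/ is underlying.

/dʒ/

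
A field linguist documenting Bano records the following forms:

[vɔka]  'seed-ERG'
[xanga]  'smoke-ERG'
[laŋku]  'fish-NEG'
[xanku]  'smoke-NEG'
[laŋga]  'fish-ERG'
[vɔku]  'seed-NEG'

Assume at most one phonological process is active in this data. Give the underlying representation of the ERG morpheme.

The ERG suffix surfaces as [-ga] and [-ka], depending on the final segment of the stem.
By contrast the NEG suffix keeps its initial [k] throughout — that segment must be underlying.
So the underlying form is /-ga/, and voiced stops become voiceless after a vowel.

/-ga/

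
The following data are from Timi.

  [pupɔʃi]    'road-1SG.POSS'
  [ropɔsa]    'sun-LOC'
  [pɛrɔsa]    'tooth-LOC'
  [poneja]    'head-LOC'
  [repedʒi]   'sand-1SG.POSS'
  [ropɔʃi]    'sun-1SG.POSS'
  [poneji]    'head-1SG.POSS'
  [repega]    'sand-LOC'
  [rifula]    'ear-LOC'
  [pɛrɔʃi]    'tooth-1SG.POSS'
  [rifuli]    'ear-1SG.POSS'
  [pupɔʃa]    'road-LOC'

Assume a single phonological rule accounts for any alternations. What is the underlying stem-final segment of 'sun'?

/s/

The stem for 'sun' ends in [s] in [ropɔsa] but [ʃ] in [ropɔʃi].
Compare 'road', with invariant [ʃ] in [pupɔʃa] and [pupɔʃi]: an analysis with underlying /ʃ/ and a rule producing [s] before the LOC suffix would wrongly predict alternation here too.
So /s/ is underlying, and a rule of palatalization before a front vowel — /g/ and /s/ become palato-alveolar [dʒ] and [ʃ] before a front vowel — gives [ʃ].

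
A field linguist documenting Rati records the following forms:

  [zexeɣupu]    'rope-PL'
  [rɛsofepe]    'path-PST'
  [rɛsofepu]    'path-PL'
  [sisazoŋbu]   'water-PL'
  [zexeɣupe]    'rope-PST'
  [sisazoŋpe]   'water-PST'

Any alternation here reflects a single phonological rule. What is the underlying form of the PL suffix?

The PL morpheme has two allomorphs, [-bu] and [-pu].
The PST suffix, which begins with [p], is invariant after every stem; so [p] is not altered by any rule here.
The PL suffix is therefore /-bu/ underlyingly, with post-vocalic devoicing: voiced stops become voiceless after a vowel.

/-bu/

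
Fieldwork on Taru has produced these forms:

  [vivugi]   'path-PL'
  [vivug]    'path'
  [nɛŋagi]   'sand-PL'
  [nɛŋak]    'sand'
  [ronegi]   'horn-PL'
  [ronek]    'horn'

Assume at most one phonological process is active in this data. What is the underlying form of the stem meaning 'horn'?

'horn' shows [g] ~ [k] at the end of the stem ([ronegi] vs [ronek]).
If /g/ were underlying and a rule turned it into [k] in isolation, 'path' would also alternate; but it has [g] in both [vivugi] and [vivug].
The underlying segment must be /k/; voiceless stops become voiced between vowels, yielding [g] there.
So 'horn' = /ronek/.

/ronek/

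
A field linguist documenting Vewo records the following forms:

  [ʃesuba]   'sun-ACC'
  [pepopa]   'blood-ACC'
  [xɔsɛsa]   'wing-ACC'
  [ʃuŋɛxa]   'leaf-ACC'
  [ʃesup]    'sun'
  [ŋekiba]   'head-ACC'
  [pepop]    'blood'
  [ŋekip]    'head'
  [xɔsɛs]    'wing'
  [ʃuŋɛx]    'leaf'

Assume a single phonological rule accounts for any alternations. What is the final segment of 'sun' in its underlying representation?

In [ʃesuba] and [ʃesup] the final segment of 'sun' alternates: [b] ~ [p].
Compare 'blood', with invariant [p] in [pepopa] and [pepop]: an analysis with underlying /p/ and a rule producing [b] before the ACC suffix would wrongly predict alternation here too.
Therefore /b/ is basic and [p] is derived by word-final obstruent devoicing (voiced obstruents become voiceless word-finally).

/b/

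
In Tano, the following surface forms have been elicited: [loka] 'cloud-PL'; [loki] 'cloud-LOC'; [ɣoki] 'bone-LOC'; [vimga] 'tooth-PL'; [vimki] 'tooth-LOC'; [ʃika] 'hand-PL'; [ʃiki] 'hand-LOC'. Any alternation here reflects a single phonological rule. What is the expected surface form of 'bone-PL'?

[ɣoka]

The PL suffix surfaces as [-ga] and [-ka], depending on the final segment of the stem.
The LOC suffix, which begins with [k], is invariant after every stem; so [k] is not altered by any rule here.
The PL suffix is therefore /-ga/ underlyingly, with post-vocalic devoicing: voiced stops become voiceless after a vowel.
After 'bone', which ends in a vowel, the suffix surfaces as [-ka], giving [ɣoka].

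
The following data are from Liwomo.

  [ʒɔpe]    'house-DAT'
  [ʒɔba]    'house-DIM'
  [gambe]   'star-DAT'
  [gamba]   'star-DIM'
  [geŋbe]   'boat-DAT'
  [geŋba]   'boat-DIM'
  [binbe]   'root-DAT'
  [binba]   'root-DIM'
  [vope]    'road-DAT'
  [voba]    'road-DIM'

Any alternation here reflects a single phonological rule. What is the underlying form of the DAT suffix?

/-pe/

The DAT suffix surfaces as [-be] and [-pe], depending on the final segment of the stem.
The DIM suffix, which begins with [b], is invariant after every stem; so [b] is not altered by any rule here.
The DAT suffix is therefore /-pe/ underlyingly, with post-nasal voicing: voiceless stops become voiced after a nasal.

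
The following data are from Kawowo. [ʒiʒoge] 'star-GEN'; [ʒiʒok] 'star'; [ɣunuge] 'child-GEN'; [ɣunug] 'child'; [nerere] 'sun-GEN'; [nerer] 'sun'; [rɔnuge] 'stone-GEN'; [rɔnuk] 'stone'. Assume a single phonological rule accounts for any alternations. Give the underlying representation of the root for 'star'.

/ʒiʒok/

The root 'star' surfaces as [ʒiʒoge] and [ʒiʒok], with a stem-final [g] ~ [k] alternation.
Compare 'child', with invariant [g] in [ɣunuge] and [ɣunug]: an analysis with underlying /g/ and a rule producing [k] in isolation would wrongly predict alternation here too.
The underlying segment must be /k/; voiceless stops become voiced between vowels, yielding [g] there.
Hence 'star' is /ʒiʒok/ underlyingly.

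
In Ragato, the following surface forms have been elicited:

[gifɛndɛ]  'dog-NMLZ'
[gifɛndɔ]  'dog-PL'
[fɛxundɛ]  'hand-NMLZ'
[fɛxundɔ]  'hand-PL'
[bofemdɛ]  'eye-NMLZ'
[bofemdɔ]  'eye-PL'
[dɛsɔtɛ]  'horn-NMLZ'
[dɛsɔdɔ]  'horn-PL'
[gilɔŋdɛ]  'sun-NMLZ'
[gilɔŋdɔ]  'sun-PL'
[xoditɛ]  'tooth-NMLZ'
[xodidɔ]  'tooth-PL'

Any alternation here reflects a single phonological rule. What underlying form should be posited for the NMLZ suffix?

The NMLZ suffix surfaces as [-dɛ] and [-tɛ], depending on the final segment of the stem.
By contrast the PL suffix keeps its initial [d] throughout — that segment must be underlying.
So the underlying form is /-tɛ/, and voiceless stops become voiced after a nasal.

/-tɛ/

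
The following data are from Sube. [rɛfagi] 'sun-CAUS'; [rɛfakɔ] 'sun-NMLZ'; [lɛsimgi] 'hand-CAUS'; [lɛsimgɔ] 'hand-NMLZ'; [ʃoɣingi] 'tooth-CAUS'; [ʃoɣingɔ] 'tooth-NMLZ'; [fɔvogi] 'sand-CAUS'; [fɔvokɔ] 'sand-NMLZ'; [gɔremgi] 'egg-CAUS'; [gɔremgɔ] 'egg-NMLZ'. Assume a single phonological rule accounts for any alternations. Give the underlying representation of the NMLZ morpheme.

/-kɔ/

The NMLZ suffix surfaces as [-gɔ] and [-kɔ], depending on the final segment of the stem.
By contrast the CAUS suffix keeps its initial [g] throughout — that segment must be underlying.
The NMLZ suffix is therefore /-kɔ/ underlyingly, with post-nasal voicing: voiceless stops become voiced after a nasal.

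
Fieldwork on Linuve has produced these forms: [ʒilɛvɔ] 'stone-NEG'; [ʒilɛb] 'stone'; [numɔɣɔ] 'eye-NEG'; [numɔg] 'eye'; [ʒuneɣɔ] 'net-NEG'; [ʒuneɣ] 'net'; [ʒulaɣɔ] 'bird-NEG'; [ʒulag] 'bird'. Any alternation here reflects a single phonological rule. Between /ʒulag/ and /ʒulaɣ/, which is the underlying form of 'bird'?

/ʒulag/

The stem for 'bird' ends in [ɣ] in [ʒulaɣɔ] but [g] in [ʒulag].
If /ɣ/ were underlying and a rule turned it into [g] in isolation, 'net' would also alternate; but it has [ɣ] in both [ʒuneɣɔ] and [ʒuneɣ].
The alternation reflects intervocalic spirantization: voiced stops become fricatives between vowels. /g/ is underlying.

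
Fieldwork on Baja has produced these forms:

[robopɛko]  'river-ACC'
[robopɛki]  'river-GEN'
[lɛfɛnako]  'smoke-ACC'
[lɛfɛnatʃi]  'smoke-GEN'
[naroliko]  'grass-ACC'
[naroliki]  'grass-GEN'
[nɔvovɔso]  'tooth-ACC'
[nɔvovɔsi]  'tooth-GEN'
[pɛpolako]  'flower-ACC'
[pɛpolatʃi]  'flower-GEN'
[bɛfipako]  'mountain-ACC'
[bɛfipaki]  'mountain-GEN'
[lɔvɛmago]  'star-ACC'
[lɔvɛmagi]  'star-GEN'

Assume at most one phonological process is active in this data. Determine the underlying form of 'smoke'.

/lɛfɛnatʃ/

The stem for 'smoke' ends in [k] in [lɛfɛnako] but [tʃ] in [lɛfɛnatʃi].
The stem 'grass' ([naroliko], [naroliki]) shows [k] unchanged in both environments, so [k] cannot be basic with [tʃ] derived before the GEN suffix.
Therefore /tʃ/ is basic and [k] is derived by depalatalization (palato-alveolar /tʃ/ becomes [k] when no front vowel follows).
So 'smoke' = /lɛfɛnatʃ/.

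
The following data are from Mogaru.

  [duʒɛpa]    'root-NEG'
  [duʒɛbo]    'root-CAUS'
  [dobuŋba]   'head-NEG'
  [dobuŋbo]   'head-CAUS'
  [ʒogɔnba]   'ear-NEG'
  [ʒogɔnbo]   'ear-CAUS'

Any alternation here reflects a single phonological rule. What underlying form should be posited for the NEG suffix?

/-pa/

The NEG morpheme has two allomorphs, [-ba] and [-pa].
The CAUS suffix, which begins with [b], is invariant after every stem; so [b] is not altered by any rule here.
So the underlying form is /-pa/, and voiceless stops become voiced after a nasal.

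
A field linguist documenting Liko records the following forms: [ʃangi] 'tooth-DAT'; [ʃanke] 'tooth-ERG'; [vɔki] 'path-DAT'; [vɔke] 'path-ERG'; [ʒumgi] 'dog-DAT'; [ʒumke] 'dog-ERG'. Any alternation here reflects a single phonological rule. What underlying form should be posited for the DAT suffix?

/-gi/

The DAT suffix surfaces as [-gi] and [-ki], depending on the final segment of the stem.
By contrast the ERG suffix keeps its initial [k] throughout — that segment must be underlying.
The DAT suffix is therefore /-gi/ underlyingly, with post-vocalic devoicing: voiced stops become voiceless after a vowel.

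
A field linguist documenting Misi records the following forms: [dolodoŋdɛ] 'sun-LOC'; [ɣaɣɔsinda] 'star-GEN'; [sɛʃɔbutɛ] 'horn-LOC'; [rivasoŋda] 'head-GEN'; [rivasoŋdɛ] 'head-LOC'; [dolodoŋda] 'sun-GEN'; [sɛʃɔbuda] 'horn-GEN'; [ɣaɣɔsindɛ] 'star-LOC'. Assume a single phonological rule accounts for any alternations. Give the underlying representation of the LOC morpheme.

The LOC morpheme has two allomorphs, [-dɛ] and [-tɛ].
The GEN suffix, which begins with [d], is invariant after every stem; so [d] is not altered by any rule here.
So the underlying form is /-tɛ/, and voiceless stops become voiced after a nasal.

/-tɛ/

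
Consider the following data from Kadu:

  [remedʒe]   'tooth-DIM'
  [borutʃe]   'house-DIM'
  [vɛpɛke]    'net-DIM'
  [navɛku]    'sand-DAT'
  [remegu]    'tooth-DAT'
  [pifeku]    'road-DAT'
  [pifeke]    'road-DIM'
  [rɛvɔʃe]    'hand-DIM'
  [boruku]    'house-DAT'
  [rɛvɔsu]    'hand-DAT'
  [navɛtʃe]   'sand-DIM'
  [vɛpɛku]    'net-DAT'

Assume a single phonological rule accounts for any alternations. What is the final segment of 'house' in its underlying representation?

/tʃ/

The root 'house' surfaces as [boruku] and [borutʃe], with a stem-final [k] ~ [tʃ] alternation.
The stem 'net' ([vɛpɛku], [vɛpɛke]) shows [k] unchanged in both environments, so [k] cannot be basic with [tʃ] derived before the DIM suffix.
So /tʃ/ is underlying, and a rule of depalatalization — palato-alveolar /tʃ/, /dʒ/ and /ʃ/ become [k], [g] and [s] when no front vowel follows — gives [k].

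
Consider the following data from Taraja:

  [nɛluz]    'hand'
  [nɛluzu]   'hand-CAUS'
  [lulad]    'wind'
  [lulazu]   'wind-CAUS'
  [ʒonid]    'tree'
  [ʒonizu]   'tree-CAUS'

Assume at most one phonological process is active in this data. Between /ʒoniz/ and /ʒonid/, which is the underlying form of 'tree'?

/ʒonid/

'tree' shows [d] ~ [z] at the end of the stem ([ʒonid] vs [ʒonizu]).
If /z/ were underlying and a rule turned it into [d] in isolation, 'hand' would also alternate; but it has [z] in both [nɛluz] and [nɛluzu].
The underlying segment must be /d/; voiced stops become fricatives between vowels, yielding [z] there.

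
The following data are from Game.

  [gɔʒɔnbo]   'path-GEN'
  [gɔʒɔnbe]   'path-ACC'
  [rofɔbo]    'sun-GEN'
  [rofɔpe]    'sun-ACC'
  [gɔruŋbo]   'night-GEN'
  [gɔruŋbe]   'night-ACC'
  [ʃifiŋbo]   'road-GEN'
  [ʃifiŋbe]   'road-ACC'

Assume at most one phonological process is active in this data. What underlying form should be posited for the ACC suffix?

The ACC suffix surfaces as [-be] and [-pe], depending on the final segment of the stem.
By contrast the GEN suffix keeps its initial [b] throughout — that segment must be underlying.
The ACC suffix is therefore /-pe/ underlyingly, with post-nasal voicing: voiceless stops become voiced after a nasal.

/-pe/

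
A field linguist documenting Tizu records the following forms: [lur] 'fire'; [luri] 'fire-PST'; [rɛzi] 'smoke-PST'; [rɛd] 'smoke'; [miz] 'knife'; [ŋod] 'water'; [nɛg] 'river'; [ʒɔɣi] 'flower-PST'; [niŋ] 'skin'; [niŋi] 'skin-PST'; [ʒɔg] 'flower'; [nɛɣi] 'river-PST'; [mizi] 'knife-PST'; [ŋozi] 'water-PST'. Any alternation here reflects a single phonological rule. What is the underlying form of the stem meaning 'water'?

/ŋod/

The root 'water' surfaces as [ŋod] and [ŋozi], with a stem-final [d] ~ [z] alternation.
But 'knife' keeps [z] in both environments ([miz], [mizi]), so there is no rule changing /z/ to [d] in isolation.
The alternation reflects intervocalic spirantization: voiced stops become fricatives between vowels. /d/ is underlying.
The underlying form of 'water' is therefore /ŋod/.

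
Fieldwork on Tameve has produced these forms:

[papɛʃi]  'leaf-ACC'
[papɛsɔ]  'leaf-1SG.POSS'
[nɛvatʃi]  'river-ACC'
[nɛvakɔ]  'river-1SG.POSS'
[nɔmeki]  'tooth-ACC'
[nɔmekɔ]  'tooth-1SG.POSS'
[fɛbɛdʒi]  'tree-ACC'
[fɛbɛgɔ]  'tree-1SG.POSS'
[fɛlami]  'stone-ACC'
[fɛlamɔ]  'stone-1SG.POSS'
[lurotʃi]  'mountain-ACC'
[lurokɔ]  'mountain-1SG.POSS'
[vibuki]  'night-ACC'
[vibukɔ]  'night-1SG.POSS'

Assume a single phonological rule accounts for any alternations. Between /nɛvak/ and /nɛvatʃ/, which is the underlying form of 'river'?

/nɛvatʃ/

The stem for 'river' ends in [tʃ] in [nɛvatʃi] but [k] in [nɛvakɔ].
The stem 'night' ([vibuki], [vibukɔ]) shows [k] unchanged in both environments, so [k] cannot be basic with [tʃ] derived before the ACC suffix.
The alternation reflects depalatalization: palato-alveolar /tʃ/, /dʒ/ and /ʃ/ become [k], [g] and [s] when no front vowel follows. /tʃ/ is underlying.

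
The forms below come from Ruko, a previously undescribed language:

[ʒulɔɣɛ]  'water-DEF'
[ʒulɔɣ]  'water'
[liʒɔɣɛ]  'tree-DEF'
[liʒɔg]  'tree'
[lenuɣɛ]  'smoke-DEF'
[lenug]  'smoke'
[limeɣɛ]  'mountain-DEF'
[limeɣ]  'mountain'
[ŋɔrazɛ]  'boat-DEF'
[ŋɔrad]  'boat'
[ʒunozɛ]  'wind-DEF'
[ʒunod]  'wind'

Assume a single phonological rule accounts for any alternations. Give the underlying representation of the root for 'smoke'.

'smoke' shows [ɣ] ~ [g] at the end of the stem ([lenuɣɛ] vs [lenug]).
If /ɣ/ were underlying and a rule turned it into [g] in isolation, 'water' would also alternate; but it has [ɣ] in both [ʒulɔɣɛ] and [ʒulɔɣ].
The underlying segment must be /g/; voiced stops become fricatives between vowels, yielding [ɣ] there.
So 'smoke' = /lenug/.

/lenug/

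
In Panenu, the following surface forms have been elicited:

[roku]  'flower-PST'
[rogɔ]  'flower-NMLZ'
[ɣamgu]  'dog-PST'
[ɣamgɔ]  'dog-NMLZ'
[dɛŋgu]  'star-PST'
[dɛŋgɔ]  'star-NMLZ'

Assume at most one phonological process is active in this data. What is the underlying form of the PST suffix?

The PST morpheme has two allomorphs, [-gu] and [-ku].
By contrast the NMLZ suffix keeps its initial [g] throughout — that segment must be underlying.
The PST suffix is therefore /-ku/ underlyingly, with post-nasal voicing: voiceless stops become voiced after a nasal.

/-ku/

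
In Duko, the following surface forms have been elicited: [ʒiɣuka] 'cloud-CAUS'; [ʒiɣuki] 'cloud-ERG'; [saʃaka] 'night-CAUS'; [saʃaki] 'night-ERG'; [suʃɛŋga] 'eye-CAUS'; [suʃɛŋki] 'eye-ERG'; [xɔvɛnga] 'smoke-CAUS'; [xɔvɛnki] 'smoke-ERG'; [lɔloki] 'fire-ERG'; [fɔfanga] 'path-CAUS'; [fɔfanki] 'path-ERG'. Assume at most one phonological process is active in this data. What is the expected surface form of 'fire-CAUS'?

[lɔloka]

The CAUS morpheme has two allomorphs, [-ga] and [-ka].
By contrast the ERG suffix keeps its initial [k] throughout — that segment must be underlying.
The CAUS suffix is therefore /-ga/ underlyingly, with post-vocalic devoicing: voiced stops become voiceless after a vowel.
After 'fire', which ends in a vowel, the suffix surfaces as [-ka], giving [lɔloka].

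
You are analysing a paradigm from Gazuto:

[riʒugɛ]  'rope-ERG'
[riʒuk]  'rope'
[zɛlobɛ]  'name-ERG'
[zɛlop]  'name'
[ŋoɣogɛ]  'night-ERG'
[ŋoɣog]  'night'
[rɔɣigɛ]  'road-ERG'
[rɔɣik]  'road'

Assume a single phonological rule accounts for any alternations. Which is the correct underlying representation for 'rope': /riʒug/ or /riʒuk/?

The root 'rope' surfaces as [riʒugɛ] and [riʒuk], with a stem-final [g] ~ [k] alternation.
Compare 'night', with invariant [g] in [ŋoɣogɛ] and [ŋoɣog]: an analysis with underlying /g/ and a rule producing [k] in isolation would wrongly predict alternation here too.
The underlying segment must be /k/; voiceless stops become voiced between vowels, yielding [g] there.

/riʒuk/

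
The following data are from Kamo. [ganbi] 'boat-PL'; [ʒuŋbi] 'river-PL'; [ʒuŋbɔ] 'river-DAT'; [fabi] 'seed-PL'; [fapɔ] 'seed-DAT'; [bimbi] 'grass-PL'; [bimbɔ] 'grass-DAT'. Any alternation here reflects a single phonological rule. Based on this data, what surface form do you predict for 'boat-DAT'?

[ganbɔ]

The DAT morpheme has two allomorphs, [-bɔ] and [-pɔ].
By contrast the PL suffix keeps its initial [b] throughout — that segment must be underlying.
So the underlying form is /-pɔ/, and voiceless stops become voiced after a nasal.
After 'boat', which ends in a nasal, the suffix surfaces as [-bɔ], giving [ganbɔ].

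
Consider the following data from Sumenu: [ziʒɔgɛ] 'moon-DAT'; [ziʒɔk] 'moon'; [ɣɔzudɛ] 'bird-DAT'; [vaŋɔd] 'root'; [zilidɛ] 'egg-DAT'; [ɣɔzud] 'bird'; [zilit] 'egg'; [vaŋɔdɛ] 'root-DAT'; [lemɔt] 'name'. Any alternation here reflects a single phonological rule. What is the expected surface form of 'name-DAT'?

'egg' shows [t] ~ [d] at the end of the stem ([zilit] vs [zilidɛ]).
If /d/ were underlying and a rule turned it into [t] in isolation, 'root' would also alternate; but it has [d] in both [vaŋɔd] and [vaŋɔdɛ].
The underlying segment must be /t/; voiceless stops become voiced between vowels, yielding [d] there.
The one attested form of 'name', [lemɔt], shows underlying /lemɔt/. Applying the same rule between vowels gives [lemɔdɛ].

[lemɔdɛ]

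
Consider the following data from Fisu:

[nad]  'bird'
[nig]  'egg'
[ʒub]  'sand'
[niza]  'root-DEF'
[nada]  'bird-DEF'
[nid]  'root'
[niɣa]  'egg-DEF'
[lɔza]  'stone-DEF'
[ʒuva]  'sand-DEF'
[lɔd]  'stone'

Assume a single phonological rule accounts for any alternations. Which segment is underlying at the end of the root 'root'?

The root 'root' surfaces as [nid] and [niza], with a stem-final [d] ~ [z] alternation.
But 'bird' keeps [d] in both environments ([nad], [nada]), so there is no rule changing /d/ to [z] before the DEF suffix.
Therefore /z/ is basic and [d] is derived by word-final hardening (voiced fricatives become stops word-finally).

/z/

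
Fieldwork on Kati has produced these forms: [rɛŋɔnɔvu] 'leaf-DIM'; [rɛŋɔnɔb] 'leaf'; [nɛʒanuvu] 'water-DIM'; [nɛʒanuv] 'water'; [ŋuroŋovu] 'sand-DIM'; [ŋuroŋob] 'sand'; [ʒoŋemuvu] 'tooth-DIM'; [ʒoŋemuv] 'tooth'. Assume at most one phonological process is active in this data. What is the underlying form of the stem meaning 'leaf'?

/rɛŋɔnɔb/

'leaf' shows [v] ~ [b] at the end of the stem ([rɛŋɔnɔvu] vs [rɛŋɔnɔb]).
Compare 'tooth', with invariant [v] in [ʒoŋemuvu] and [ʒoŋemuv]: an analysis with underlying /v/ and a rule producing [b] in isolation would wrongly predict alternation here too.
The alternation reflects intervocalic spirantization: voiced stops become fricatives between vowels. /b/ is underlying.
The underlying form of 'leaf' is therefore /rɛŋɔnɔb/.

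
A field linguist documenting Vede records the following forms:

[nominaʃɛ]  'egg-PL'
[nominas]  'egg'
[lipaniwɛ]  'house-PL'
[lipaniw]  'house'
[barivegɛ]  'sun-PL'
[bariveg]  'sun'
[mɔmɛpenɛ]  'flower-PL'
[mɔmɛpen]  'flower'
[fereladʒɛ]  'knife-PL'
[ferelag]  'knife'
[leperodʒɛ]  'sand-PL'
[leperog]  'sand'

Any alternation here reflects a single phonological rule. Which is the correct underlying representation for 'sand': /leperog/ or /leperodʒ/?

In [leperodʒɛ] and [leperog] the final segment of 'sand' alternates: [dʒ] ~ [g].
But 'sun' keeps [g] in both environments ([barivegɛ], [bariveg]), so there is no rule changing /g/ to [dʒ] before the PL suffix.
Therefore /dʒ/ is basic and [g] is derived by depalatalization (palato-alveolar /dʒ/ and /ʃ/ become [g] and [s] when no front vowel follows).

/leperodʒ/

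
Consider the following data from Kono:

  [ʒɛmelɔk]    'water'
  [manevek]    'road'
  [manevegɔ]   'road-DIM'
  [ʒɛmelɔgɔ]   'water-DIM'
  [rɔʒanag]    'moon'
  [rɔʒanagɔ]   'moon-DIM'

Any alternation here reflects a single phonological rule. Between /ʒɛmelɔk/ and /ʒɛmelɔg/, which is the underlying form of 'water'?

The stem for 'water' ends in [k] in [ʒɛmelɔk] but [g] in [ʒɛmelɔgɔ].
The stem 'moon' ([rɔʒanag], [rɔʒanagɔ]) shows [g] unchanged in both environments, so [g] cannot be basic with [k] derived in isolation.
The alternation reflects intervocalic voicing: voiceless stops become voiced between vowels. /k/ is underlying.

/ʒɛmelɔk/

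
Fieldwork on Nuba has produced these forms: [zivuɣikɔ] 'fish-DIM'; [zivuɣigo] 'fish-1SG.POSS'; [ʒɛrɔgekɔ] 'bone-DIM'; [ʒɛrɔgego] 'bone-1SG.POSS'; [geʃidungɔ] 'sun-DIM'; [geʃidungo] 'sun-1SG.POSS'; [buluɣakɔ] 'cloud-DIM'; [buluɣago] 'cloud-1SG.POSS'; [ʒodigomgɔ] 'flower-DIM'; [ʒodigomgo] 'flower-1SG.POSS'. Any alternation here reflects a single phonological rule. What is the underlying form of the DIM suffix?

The DIM morpheme has two allomorphs, [-gɔ] and [-kɔ].
The 1SG.POSS suffix, which begins with [g], is invariant after every stem; so [g] is not altered by any rule here.
So the underlying form is /-kɔ/, and voiceless stops become voiced after a nasal.

/-kɔ/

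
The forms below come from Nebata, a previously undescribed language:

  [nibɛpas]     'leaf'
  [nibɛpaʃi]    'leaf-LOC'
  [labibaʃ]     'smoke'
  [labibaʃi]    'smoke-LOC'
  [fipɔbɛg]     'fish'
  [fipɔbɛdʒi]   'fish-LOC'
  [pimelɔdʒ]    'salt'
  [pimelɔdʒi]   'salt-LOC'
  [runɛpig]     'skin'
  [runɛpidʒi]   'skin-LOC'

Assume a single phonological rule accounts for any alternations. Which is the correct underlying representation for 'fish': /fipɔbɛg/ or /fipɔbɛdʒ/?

/fipɔbɛg/

The root 'fish' surfaces as [fipɔbɛg] and [fipɔbɛdʒi], with a stem-final [g] ~ [dʒ] alternation.
Compare 'salt', with invariant [dʒ] in [pimelɔdʒ] and [pimelɔdʒi]: an analysis with underlying /dʒ/ and a rule producing [g] in isolation would wrongly predict alternation here too.
The alternation reflects palatalization before a front vowel: /g/ and /s/ become palato-alveolar [dʒ] and [ʃ] before a front vowel. /g/ is underlying.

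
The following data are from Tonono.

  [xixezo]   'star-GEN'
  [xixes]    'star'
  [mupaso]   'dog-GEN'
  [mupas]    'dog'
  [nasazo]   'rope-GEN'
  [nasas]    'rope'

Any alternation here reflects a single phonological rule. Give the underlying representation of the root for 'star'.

/xixez/

In [xixezo] and [xixes] the final segment of 'star' alternates: [z] ~ [s].
The stem 'dog' ([mupaso], [mupas]) shows [s] unchanged in both environments, so [s] cannot be basic with [z] derived before the GEN suffix.
Therefore /z/ is basic and [s] is derived by word-final obstruent devoicing (voiced obstruents become voiceless word-finally).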